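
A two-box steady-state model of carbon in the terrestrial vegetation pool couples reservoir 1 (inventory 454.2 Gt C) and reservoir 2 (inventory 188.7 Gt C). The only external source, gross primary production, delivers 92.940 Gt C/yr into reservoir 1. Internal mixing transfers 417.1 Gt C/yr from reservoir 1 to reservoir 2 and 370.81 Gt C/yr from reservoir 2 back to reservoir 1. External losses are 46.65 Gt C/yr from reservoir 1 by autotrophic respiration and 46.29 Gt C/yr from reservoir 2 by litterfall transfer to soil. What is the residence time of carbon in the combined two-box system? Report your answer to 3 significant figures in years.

Residence time in the combined system uses the total inventory and the total *external* removal — internal exchanges between the two boxes cancel.
M_total = 454.2 + 188.7 = 642.90 Gt C.
ΣF_external_out = 46.65 + 46.29 = 92.940 Gt C/yr.
τ = M_total / ΣF_ext = 642.90 / 92.940 = 6.917 yr.

6.92 yr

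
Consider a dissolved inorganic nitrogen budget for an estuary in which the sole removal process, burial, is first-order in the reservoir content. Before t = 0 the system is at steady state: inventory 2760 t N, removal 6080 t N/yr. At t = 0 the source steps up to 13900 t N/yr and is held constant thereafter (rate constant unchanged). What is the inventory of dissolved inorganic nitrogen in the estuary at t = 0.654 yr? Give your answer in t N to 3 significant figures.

Residence time τ = M₀/F₀ = 0.4539 yr. The eventual steady state is M_∞ = M₀·(F₁/F₀) = 2760 × 13900/6080 = 6309.9 t N.
The anomaly ΔM(t) = M(t) − M_∞ decays as ΔM₀·e^(−t/τ) with ΔM₀ = 2760 − 6309.9 = −3550 t N.
At t = 0.654 yr, e^(−t/τ) = e^(−1.441) = 0.2368, so ΔM = −840.5 t N and M = 6309.9 − 840.5 = 5469.4 t N.

5470 t N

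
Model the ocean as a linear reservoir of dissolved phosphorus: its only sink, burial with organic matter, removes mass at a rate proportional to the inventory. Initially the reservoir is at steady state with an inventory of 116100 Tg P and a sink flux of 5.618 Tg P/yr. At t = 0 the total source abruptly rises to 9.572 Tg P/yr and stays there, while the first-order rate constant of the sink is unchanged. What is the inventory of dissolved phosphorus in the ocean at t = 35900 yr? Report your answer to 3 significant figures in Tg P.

183000 Tg P

Residence time τ = M₀/F₀ = 20670 yr. The eventual steady state is M_∞ = M₀·(F₁/F₀) = 116100 × 9.572/5.618 = 197810 Tg P.
The anomaly ΔM(t) = M(t) − M_∞ decays as ΔM₀·e^(−t/τ) with ΔM₀ = 116100 − 197810 = −81710 Tg P.
At t = 35900 yr, e^(−t/τ) = e^(−1.737) = 0.1760, so ΔM = −14380 Tg P and M = 197810 − 14380 = 183430 Tg P.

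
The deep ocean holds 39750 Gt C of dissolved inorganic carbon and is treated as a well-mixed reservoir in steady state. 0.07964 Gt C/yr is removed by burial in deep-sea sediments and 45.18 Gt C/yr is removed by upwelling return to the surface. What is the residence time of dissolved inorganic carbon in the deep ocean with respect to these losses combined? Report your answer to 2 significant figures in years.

880 yr

Total removal = 0.07964 + 45.18 = 45.260 Gt C/yr.
τ = M / ΣF_out = 39750 / 45.260 = 878.3 yr.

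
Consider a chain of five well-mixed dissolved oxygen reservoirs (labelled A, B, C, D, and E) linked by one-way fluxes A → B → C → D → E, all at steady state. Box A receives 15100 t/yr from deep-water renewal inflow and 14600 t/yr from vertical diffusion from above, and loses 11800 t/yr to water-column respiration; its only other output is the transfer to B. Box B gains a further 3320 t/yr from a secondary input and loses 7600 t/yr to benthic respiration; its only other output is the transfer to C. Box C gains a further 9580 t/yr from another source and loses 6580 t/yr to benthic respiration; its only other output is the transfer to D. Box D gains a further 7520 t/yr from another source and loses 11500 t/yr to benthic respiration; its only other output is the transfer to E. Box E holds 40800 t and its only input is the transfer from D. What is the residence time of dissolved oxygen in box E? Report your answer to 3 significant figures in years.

3.23 yr

Box A: F(A→B) = (15100 + 14600) − 11800 = 17900 t/yr.
Box B: F(B→C) = (17900 + 3320) − 7600 = 13620 t/yr.
Box C: F(C→D) = (13620 + 9580) − 6580 = 16620 t/yr.
Box D: F(D→E) = (16620 + 7520) − 11500 = 12640 t/yr.
Box E throughput = its input = 12640 t/yr; τ = 40800 / 12640 = 3.228 yr.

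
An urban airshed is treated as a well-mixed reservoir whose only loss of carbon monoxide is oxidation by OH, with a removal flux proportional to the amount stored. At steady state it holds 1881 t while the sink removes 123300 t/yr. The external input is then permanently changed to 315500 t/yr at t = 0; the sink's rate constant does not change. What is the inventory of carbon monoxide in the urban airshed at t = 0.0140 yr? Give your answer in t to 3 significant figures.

3640 t

Residence time τ = M₀/F₀ = 0.01526 yr. The eventual steady state is M_∞ = M₀·(F₁/F₀) = 1881 × 315500/123300 = 4813.1 t.
The anomaly ΔM(t) = M(t) − M_∞ decays as ΔM₀·e^(−t/τ) with ΔM₀ = 1881 − 4813.1 = −2932 t.
At t = 0.0140 yr, e^(−t/τ) = e^(−0.9177) = 0.3994, so ΔM = −1171 t and M = 4813.1 − 1171 = 3641.9 t.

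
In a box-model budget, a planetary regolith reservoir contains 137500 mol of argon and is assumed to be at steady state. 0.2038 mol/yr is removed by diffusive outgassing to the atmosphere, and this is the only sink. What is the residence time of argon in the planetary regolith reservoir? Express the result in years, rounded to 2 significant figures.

670000 yr

τ = M / F = 137500 / 0.2038 = 674700 yr.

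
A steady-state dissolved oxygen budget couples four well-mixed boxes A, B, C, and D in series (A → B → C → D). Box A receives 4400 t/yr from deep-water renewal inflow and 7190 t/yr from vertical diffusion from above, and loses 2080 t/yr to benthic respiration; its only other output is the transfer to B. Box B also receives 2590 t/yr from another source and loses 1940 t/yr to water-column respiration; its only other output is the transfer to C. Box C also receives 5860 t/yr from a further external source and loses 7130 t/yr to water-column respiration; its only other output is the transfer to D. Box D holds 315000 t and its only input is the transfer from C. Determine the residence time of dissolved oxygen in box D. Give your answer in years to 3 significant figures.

Box A: F(A→B) = (4400 + 7190) − 2080 = 9510.0 t/yr.
Box B: F(B→C) = (9510.0 + 2590) − 1940 = 10160 t/yr.
Box C: F(C→D) = (10160 + 5860) − 7130 = 8890.0 t/yr.
Box D throughput = its input = 8890.0 t/yr; τ = 315000 / 8890.0 = 35.43 yr.

35.4 yr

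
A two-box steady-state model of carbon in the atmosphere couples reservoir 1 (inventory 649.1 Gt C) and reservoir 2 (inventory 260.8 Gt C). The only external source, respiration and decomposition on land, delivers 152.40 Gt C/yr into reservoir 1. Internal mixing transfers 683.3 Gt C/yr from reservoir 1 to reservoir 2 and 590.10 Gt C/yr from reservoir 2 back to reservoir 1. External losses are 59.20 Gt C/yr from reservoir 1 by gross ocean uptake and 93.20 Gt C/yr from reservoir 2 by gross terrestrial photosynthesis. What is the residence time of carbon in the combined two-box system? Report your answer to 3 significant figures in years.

5.97 yr

For the system as a whole, the A↔B exchange is internal and contributes nothing to the throughput; only the external sinks remove mass.
M_total = 649.1 + 260.8 = 909.90 Gt C.
ΣF_external_out = 59.20 + 93.20 = 152.40 Gt C/yr.
τ = M_total / ΣF_ext = 909.90 / 152.40 = 5.970 yr.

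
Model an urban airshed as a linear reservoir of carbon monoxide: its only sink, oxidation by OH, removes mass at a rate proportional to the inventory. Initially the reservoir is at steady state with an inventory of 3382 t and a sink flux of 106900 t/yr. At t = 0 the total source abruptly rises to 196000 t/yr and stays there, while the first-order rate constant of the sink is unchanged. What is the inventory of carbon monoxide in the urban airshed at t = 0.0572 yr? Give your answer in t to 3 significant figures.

5740 t

τ = M₀/F₀ = 3382/106900 = 0.03164 yr; rate constant k = 1/τ.
New steady state M_∞ = F₁/k = F₁·τ = 196000 × 0.03164 = 6200.9 t.
M(t) = M_∞ + (M₀ − M_∞)·e^(−t/τ); t/τ = 0.0572/0.03164 = 1.808, so e^(−t/τ) = 0.1640.
M(t) = 6200.9 − 2819 × 0.1640 = 5738.6 t.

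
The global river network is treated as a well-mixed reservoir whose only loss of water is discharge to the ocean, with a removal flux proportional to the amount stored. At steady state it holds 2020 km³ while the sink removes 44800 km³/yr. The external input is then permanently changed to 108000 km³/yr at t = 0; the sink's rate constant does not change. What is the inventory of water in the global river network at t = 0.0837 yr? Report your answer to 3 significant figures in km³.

τ = M₀/F₀ = 2020/44800 = 0.04509 yr; rate constant k = 1/τ.
New steady state M_∞ = F₁/k = F₁·τ = 108000 × 0.04509 = 4869.6 km³.
M(t) = M_∞ + (M₀ − M_∞)·e^(−t/τ); t/τ = 0.0837/0.04509 = 1.856, so e^(−t/τ) = 0.1562.
M(t) = 4869.6 − 2850 × 0.1562 = 4424.4 km³.

4420 km³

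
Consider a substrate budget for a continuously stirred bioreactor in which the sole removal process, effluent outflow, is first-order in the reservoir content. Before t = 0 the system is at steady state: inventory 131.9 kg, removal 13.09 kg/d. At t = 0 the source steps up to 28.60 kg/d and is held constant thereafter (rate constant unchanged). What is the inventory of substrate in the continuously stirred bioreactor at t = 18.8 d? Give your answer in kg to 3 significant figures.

Residence time τ = M₀/F₀ = 10.08 d. The eventual steady state is M_∞ = M₀·(F₁/F₀) = 131.9 × 28.60/13.09 = 288.18 kg.
The anomaly ΔM(t) = M(t) − M_∞ decays as ΔM₀·e^(−t/τ) with ΔM₀ = 131.9 − 288.18 = −156.3 kg.
At t = 18.8 d, e^(−t/τ) = e^(−1.866) = 0.1548, so ΔM = −24.19 kg and M = 288.18 − 24.19 = 264.00 kg.

264 kg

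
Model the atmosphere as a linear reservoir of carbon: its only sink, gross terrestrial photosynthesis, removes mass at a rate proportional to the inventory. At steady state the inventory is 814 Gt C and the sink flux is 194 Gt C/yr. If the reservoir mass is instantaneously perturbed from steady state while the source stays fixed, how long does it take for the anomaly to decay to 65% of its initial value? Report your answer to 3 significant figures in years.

1.81 yr

For a linear reservoir the anomaly decays as exp(−t/τ) with τ = M/F = 814/194 = 4.196 yr.
exp(−t/τ) = 0.65 ⇒ t = −τ ln(0.65) = 4.196 × 0.4308 = 1.808 yr.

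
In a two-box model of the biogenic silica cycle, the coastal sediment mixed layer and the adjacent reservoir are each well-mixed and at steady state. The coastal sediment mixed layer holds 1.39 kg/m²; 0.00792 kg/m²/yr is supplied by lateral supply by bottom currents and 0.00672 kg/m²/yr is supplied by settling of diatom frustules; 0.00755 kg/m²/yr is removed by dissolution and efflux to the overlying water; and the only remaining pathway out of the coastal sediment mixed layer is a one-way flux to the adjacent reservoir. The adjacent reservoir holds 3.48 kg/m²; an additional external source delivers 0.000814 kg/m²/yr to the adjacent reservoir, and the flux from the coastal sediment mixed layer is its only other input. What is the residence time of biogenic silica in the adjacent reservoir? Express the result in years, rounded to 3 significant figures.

440 yr

Balance the coastal sediment mixed layer: ΣF_in = 0.00792 + 0.00672 = 0.014640 kg/m²/yr.
Flux to the adjacent reservoir = ΣF_in − (0.00755) = 0.0070900 kg/m²/yr.
Total input to the adjacent reservoir = 0.0070900 + 0.000814 = 0.0079040 kg/m²/yr; at steady state this equals its total output.
τ = M / F = 3.48 / 0.0079040 = 440.3 yr.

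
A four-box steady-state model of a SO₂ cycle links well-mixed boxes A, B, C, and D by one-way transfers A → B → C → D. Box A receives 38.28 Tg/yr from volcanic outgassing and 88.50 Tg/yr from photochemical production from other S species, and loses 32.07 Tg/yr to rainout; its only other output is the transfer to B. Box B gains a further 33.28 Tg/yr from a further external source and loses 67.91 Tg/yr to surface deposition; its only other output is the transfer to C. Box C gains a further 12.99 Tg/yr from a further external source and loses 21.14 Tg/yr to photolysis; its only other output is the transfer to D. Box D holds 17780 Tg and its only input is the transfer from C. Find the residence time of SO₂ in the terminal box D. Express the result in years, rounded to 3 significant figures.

Box A: F(A→B) = (38.28 + 88.50) − 32.07 = 94.710 Tg/yr.
Box B: F(B→C) = (94.710 + 33.28) − 67.91 = 60.080 Tg/yr.
Box C: F(C→D) = (60.080 + 12.99) − 21.14 = 51.930 Tg/yr.
Box D throughput = its input = 51.930 Tg/yr; τ = 17780 / 51.930 = 342.4 yr.

342 yr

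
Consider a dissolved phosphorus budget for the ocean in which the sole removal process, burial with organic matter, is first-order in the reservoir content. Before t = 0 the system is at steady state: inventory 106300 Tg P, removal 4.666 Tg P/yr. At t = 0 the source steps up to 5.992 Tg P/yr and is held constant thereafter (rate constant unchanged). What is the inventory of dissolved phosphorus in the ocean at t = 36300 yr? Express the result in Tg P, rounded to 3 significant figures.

130000 Tg P

Residence time τ = M₀/F₀ = 22780 yr. The eventual steady state is M_∞ = M₀·(F₁/F₀) = 106300 × 5.992/4.666 = 136510 Tg P.
The anomaly ΔM(t) = M(t) − M_∞ decays as ΔM₀·e^(−t/τ) with ΔM₀ = 106300 − 136510 = −30210 Tg P.
At t = 36300 yr, e^(−t/τ) = e^(−1.593) = 0.2032, so ΔM = −6140 Tg P and M = 136510 − 6140 = 130370 Tg P.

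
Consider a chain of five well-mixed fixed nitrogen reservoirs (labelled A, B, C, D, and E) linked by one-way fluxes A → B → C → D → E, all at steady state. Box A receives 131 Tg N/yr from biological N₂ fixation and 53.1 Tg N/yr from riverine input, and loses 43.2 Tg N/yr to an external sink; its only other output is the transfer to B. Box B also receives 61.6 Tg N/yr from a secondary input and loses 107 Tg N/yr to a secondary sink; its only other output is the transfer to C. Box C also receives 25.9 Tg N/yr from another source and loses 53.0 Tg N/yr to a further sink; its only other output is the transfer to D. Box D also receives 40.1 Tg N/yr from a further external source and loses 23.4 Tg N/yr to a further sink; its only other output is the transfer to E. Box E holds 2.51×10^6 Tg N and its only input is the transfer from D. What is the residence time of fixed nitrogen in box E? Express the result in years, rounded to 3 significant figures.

29500 yr

Box A: F(A→B) = (131 + 53.1) − 43.2 = 140.90 Tg N/yr.
Box B: F(B→C) = (140.90 + 61.6) − 107 = 95.500 Tg N/yr.
Box C: F(C→D) = (95.500 + 25.9) − 53.0 = 68.400 Tg N/yr.
Box D: F(D→E) = (68.400 + 40.1) − 23.4 = 85.100 Tg N/yr.
Box E throughput = its input = 85.100 Tg N/yr; τ = 2.51×10^6 / 85.100 = 29490 yr.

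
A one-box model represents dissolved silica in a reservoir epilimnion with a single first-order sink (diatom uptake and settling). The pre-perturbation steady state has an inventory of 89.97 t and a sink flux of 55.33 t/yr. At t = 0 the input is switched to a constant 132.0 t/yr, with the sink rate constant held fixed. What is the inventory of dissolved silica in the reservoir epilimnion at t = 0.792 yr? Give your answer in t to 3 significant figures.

τ = M₀/F₀ = 89.97/55.33 = 1.626 yr; rate constant k = 1/τ.
New steady state M_∞ = F₁/k = F₁·τ = 132.0 × 1.626 = 214.64 t.
M(t) = M_∞ + (M₀ − M_∞)·e^(−t/τ); t/τ = 0.792/1.626 = 0.4871, so e^(−t/τ) = 0.6144.
M(t) = 214.64 − 124.7 × 0.6144 = 138.04 t.

138 t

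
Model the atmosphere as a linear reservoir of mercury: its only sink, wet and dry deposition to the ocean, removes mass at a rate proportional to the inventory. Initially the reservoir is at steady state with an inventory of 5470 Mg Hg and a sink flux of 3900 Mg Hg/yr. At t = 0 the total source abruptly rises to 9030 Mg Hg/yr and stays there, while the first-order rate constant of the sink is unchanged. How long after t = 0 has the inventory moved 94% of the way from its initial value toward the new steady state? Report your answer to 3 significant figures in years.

3.95 yr

τ = M₀/F₀ = 5470/3900 = 1.403 yr.
The remaining gap fraction is e^(−t/τ); 94% covered ⇒ e^(−t/τ) = 0.0600.
t = −τ ln(0.0600) = 1.403 × 2.813 = 3.946 yr.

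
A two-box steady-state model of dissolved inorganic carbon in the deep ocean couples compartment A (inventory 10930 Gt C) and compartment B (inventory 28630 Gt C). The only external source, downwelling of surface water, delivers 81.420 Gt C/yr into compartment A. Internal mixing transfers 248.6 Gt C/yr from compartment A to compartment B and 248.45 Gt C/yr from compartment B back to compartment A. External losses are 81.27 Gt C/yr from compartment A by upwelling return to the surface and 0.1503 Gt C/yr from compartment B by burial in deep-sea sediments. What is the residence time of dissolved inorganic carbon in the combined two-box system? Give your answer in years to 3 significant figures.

Residence time in the combined system uses the total inventory and the total *external* removal — internal exchanges between the two boxes cancel.
M_total = 10930 + 28630 = 39560 Gt C.
ΣF_external_out = 81.27 + 0.1503 = 81.420 Gt C/yr.
τ = M_total / ΣF_ext = 39560 / 81.420 = 485.9 yr.

486 yr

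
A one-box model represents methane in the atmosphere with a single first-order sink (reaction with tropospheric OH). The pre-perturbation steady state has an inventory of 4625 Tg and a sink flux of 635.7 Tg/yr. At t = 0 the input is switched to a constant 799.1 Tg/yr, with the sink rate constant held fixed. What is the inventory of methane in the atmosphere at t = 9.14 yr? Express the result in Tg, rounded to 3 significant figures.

τ = M₀/F₀ = 4625/635.7 = 7.275 yr; rate constant k = 1/τ.
New steady state M_∞ = F₁/k = F₁·τ = 799.1 × 7.275 = 5813.8 Tg.
M(t) = M_∞ + (M₀ − M_∞)·e^(−t/τ); t/τ = 9.14/7.275 = 1.256, so e^(−t/τ) = 0.2847.
M(t) = 5813.8 − 1189 × 0.2847 = 5475.3 Tg.

5480 Tg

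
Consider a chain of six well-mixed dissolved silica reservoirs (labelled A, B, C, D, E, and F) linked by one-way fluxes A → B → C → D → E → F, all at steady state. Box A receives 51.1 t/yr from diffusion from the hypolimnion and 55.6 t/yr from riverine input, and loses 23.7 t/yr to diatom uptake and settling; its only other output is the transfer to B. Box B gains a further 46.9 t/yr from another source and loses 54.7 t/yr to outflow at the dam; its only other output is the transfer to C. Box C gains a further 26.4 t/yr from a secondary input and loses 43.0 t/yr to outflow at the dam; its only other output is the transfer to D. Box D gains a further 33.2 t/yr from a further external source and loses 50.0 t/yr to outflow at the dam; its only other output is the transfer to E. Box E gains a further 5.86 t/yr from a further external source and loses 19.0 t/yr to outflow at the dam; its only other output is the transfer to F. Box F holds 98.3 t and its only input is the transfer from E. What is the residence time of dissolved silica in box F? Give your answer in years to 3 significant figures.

3.43 yr

Box A: F(A→B) = (51.1 + 55.6) − 23.7 = 83.000 t/yr.
Box B: F(B→C) = (83.000 + 46.9) − 54.7 = 75.200 t/yr.
Box C: F(C→D) = (75.200 + 26.4) − 43.0 = 58.600 t/yr.
Box D: F(D→E) = (58.600 + 33.2) − 50.0 = 41.800 t/yr.
Box E: F(E→F) = (41.800 + 5.86) − 19.0 = 28.660 t/yr.
Box F throughput = its input = 28.660 t/yr; τ = 98.3 / 28.660 = 3.430 yr.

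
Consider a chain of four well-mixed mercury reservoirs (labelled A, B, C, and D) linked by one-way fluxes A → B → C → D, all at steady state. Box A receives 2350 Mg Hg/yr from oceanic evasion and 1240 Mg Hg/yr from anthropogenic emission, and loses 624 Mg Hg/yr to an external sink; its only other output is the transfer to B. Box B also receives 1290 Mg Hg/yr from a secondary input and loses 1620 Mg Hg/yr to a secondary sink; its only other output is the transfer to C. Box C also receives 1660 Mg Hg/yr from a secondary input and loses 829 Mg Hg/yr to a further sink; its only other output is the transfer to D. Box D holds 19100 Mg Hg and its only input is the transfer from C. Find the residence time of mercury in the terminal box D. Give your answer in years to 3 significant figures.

5.51 yr

Box A: F(A→B) = (2350 + 1240) − 624 = 2966.0 Mg Hg/yr.
Box B: F(B→C) = (2966.0 + 1290) − 1620 = 2636.0 Mg Hg/yr.
Box C: F(C→D) = (2636.0 + 1660) − 829 = 3467.0 Mg Hg/yr.
Box D throughput = its input = 3467.0 Mg Hg/yr; τ = 19100 / 3467.0 = 5.509 yr.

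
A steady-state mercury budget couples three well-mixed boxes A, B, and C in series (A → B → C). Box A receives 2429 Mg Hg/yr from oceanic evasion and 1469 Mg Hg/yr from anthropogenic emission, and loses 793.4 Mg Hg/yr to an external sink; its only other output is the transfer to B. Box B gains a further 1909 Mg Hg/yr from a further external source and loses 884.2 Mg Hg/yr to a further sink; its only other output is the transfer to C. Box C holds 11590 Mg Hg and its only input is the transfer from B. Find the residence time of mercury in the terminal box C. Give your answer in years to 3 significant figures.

2.81 yr

Box A: F(A→B) = (2429 + 1469) − 793.4 = 3104.6 Mg Hg/yr.
Box B: F(B→C) = (3104.6 + 1909) − 884.2 = 4129.4 Mg Hg/yr.
Box C throughput = its input = 4129.4 Mg Hg/yr; τ = 11590 / 4129.4 = 2.807 yr.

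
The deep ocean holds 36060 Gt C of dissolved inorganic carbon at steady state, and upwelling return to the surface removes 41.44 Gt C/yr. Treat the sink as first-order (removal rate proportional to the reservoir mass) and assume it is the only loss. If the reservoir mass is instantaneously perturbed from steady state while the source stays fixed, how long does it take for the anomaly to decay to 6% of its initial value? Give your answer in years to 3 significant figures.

For a linear reservoir the anomaly decays as exp(−t/τ) with τ = M/F = 36060/41.44 = 870.2 yr.
exp(−t/τ) = 0.06 ⇒ t = −τ ln(0.06) = 870.2 × 2.813 = 2448 yr.

2450 yr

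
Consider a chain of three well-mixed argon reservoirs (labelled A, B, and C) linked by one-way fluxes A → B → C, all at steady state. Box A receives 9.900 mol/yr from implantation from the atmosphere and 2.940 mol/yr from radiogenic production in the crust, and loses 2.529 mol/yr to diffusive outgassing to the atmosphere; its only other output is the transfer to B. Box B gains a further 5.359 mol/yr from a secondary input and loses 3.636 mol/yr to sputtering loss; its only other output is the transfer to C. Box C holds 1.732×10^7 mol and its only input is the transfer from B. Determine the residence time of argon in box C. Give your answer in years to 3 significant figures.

1.44×10^6 yr

Box A: F(A→B) = (9.900 + 2.940) − 2.529 = 10.311 mol/yr.
Box B: F(B→C) = (10.311 + 5.359) − 3.636 = 12.034 mol/yr.
Box C throughput = its input = 12.034 mol/yr; τ = 1.732×10^7 / 12.034 = 1.439×10^6 yr.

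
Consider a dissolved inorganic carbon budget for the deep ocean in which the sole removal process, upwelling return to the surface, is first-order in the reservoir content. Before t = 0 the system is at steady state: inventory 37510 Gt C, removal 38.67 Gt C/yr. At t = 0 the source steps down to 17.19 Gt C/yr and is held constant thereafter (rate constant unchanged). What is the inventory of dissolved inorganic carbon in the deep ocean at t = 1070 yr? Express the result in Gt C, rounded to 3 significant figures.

The sink rate constant is k = F₀/M₀ = 38.67/37510 = 0.001031 yr⁻¹.
Solving dM/dt = F₁ − kM with M(0) = M₀ gives M(t) = F₁/k + (M₀ − F₁/k)·e^(−kt).
F₁/k = 17.19/0.001031 = 16674 Gt C; kt = 0.001031 × 1070 = 1.103, e^(−kt) = 0.3318.
M(1070) = 16674 + (37510 − 16674) × 0.3318 = 16674 + 6914 = 23589 Gt C.

23600 Gt C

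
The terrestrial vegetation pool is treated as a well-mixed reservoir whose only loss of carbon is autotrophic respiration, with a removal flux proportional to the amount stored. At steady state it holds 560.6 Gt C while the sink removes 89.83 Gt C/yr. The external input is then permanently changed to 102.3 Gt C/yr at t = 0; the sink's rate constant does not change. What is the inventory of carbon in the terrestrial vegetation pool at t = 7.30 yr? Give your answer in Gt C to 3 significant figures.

The sink rate constant is k = F₀/M₀ = 89.83/560.6 = 0.1602 yr⁻¹.
Solving dM/dt = F₁ − kM with M(0) = M₀ gives M(t) = F₁/k + (M₀ − F₁/k)·e^(−kt).
F₁/k = 102.3/0.1602 = 638.42 Gt C; kt = 0.1602 × 7.30 = 1.170, e^(−kt) = 0.3104.
M(7.30) = 638.42 + (560.6 − 638.42) × 0.3104 = 638.42 − 24.16 = 614.26 Gt C.

614 Gt C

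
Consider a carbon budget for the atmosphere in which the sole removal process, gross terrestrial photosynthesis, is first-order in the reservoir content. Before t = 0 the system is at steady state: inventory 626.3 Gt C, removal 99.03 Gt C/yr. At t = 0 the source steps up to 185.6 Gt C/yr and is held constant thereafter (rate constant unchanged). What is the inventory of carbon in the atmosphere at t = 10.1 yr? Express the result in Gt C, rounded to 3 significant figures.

1060 Gt C

The sink rate constant is k = F₀/M₀ = 99.03/626.3 = 0.1581 yr⁻¹.
Solving dM/dt = F₁ − kM with M(0) = M₀ gives M(t) = F₁/k + (M₀ − F₁/k)·e^(−kt).
F₁/k = 185.6/0.1581 = 1173.8 Gt C; kt = 0.1581 × 10.1 = 1.597, e^(−kt) = 0.2025.
M(10.1) = 1173.8 + (626.3 − 1173.8) × 0.2025 = 1173.8 − 110.9 = 1062.9 Gt C.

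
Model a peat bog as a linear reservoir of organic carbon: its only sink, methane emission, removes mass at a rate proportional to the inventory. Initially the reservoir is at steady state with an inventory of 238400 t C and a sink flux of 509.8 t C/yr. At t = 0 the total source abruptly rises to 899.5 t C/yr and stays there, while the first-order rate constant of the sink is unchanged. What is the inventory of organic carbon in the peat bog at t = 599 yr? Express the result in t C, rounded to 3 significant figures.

370000 t C

Residence time τ = M₀/F₀ = 467.6 yr. The eventual steady state is M_∞ = M₀·(F₁/F₀) = 238400 × 899.5/509.8 = 420640 t C.
The anomaly ΔM(t) = M(t) − M_∞ decays as ΔM₀·e^(−t/τ) with ΔM₀ = 238400 − 420640 = −182200 t C.
At t = 599 yr, e^(−t/τ) = e^(−1.281) = 0.2778, so ΔM = −50620 t C and M = 420640 − 50620 = 370010 t C.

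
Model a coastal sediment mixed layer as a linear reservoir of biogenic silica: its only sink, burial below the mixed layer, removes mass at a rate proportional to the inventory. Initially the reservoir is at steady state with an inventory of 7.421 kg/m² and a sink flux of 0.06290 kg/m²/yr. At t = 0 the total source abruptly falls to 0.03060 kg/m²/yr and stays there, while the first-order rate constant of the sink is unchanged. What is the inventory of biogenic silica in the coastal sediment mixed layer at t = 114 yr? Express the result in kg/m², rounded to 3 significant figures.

5.06 kg/m²

Residence time τ = M₀/F₀ = 118.0 yr. The eventual steady state is M_∞ = M₀·(F₁/F₀) = 7.421 × 0.03060/0.06290 = 3.6102 kg/m².
The anomaly ΔM(t) = M(t) − M_∞ decays as ΔM₀·e^(−t/τ) with ΔM₀ = 7.421 − 3.6102 = 3.811 kg/m².
At t = 114 yr, e^(−t/τ) = e^(−0.9663) = 0.3805, so ΔM = 1.450 kg/m² and M = 3.6102 + 1.450 = 5.0602 kg/m².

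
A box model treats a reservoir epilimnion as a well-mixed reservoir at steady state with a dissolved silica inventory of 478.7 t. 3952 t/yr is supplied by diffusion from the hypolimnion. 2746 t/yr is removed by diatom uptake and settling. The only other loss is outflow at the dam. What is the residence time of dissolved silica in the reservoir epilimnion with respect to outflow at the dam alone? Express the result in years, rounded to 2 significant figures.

0.40 yr

At steady state ΣF_in = ΣF_out.
ΣF_in = 3952.0 t/yr.
Outflow at the dam flux = ΣF_in − (2746) = 3952.0 − 2746 = 1206 t/yr.
τ = M / F = 478.7 / 1206 = 0.3969 yr.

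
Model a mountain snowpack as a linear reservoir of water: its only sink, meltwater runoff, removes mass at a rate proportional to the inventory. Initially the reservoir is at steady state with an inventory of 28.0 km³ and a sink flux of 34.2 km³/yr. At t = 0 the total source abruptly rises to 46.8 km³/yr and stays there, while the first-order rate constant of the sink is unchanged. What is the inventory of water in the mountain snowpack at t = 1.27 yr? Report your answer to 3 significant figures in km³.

36.1 km³

τ = M₀/F₀ = 28.0/34.2 = 0.8187 yr; rate constant k = 1/τ.
New steady state M_∞ = F₁/k = F₁·τ = 46.8 × 0.8187 = 38.316 km³.
M(t) = M_∞ + (M₀ − M_∞)·e^(−t/τ); t/τ = 1.27/0.8187 = 1.551, so e^(−t/τ) = 0.2120.
M(t) = 38.316 − 10.32 × 0.2120 = 36.129 km³.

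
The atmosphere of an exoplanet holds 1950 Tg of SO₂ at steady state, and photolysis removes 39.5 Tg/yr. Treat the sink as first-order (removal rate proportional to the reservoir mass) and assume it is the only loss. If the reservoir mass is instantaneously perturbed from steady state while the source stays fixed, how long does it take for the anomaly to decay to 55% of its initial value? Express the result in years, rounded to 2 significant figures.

30 yr

For a linear reservoir the anomaly decays as exp(−t/τ) with τ = M/F = 1950/39.5 = 49.37 yr.
exp(−t/τ) = 0.55 ⇒ t = −τ ln(0.55) = 49.37 × 0.5978 = 29.51 yr.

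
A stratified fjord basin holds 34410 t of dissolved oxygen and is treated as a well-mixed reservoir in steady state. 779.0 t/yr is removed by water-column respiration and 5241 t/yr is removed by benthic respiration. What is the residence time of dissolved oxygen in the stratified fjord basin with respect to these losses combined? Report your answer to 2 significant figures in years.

5.7 yr

Total removal = 779.0 + 5241 = 6020.0 t/yr.
τ = M / ΣF_out = 34410 / 6020.0 = 5.716 yr.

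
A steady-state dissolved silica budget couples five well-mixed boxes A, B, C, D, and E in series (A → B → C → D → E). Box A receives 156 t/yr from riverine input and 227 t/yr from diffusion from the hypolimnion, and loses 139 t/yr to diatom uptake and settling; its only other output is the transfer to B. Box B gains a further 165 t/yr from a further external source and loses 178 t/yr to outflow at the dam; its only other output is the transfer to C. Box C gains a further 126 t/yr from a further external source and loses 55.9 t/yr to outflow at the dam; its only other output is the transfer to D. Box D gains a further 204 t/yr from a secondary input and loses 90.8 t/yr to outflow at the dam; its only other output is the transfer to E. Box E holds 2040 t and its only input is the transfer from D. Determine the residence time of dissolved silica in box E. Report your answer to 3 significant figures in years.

4.92 yr

Box A: F(A→B) = (156 + 227) − 139 = 244.00 t/yr.
Box B: F(B→C) = (244.00 + 165) − 178 = 231.00 t/yr.
Box C: F(C→D) = (231.00 + 126) − 55.9 = 301.10 t/yr.
Box D: F(D→E) = (301.10 + 204) − 90.8 = 414.30 t/yr.
Box E throughput = its input = 414.30 t/yr; τ = 2040 / 414.30 = 4.924 yr.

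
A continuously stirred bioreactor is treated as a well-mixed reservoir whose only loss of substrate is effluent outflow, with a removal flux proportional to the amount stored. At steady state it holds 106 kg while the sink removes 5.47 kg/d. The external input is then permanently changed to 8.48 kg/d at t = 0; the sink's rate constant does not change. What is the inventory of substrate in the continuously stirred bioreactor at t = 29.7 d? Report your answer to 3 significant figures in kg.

152 kg

τ = M₀/F₀ = 106/5.47 = 19.38 d; rate constant k = 1/τ.
New steady state M_∞ = F₁/k = F₁·τ = 8.48 × 19.38 = 164.33 kg.
M(t) = M_∞ + (M₀ − M_∞)·e^(−t/τ); t/τ = 29.7/19.38 = 1.533, so e^(−t/τ) = 0.2160.
M(t) = 164.33 − 58.33 × 0.2160 = 151.73 kg.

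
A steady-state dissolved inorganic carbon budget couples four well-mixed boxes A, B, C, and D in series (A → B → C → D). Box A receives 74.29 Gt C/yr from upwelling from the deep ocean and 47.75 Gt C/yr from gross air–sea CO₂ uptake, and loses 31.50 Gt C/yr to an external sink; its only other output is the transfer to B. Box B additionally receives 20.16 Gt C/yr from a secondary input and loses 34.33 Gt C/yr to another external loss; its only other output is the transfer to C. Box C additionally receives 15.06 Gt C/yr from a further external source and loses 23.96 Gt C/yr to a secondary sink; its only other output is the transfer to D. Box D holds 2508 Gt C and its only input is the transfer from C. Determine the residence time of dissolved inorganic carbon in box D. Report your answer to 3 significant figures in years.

Box A: F(A→B) = (74.29 + 47.75) − 31.50 = 90.540 Gt C/yr.
Box B: F(B→C) = (90.540 + 20.16) − 34.33 = 76.370 Gt C/yr.
Box C: F(C→D) = (76.370 + 15.06) − 23.96 = 67.470 Gt C/yr.
Box D throughput = its input = 67.470 Gt C/yr; τ = 2508 / 67.470 = 37.17 yr.

37.2 yr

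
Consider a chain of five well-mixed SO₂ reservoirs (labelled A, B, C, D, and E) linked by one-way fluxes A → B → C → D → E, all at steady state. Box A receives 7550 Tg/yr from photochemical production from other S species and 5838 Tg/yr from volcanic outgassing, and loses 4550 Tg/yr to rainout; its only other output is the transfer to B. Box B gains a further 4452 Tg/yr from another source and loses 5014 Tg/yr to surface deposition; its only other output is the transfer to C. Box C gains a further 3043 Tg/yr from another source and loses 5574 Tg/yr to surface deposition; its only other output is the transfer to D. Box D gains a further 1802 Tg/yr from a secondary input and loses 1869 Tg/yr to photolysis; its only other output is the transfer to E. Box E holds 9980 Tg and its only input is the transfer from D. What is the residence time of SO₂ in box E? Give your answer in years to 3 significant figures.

Box A: F(A→B) = (7550 + 5838) − 4550 = 8838.0 Tg/yr.
Box B: F(B→C) = (8838.0 + 4452) − 5014 = 8276.0 Tg/yr.
Box C: F(C→D) = (8276.0 + 3043) − 5574 = 5745.0 Tg/yr.
Box D: F(D→E) = (5745.0 + 1802) − 1869 = 5678.0 Tg/yr.
Box E throughput = its input = 5678.0 Tg/yr; τ = 9980 / 5678.0 = 1.758 yr.

1.76 yr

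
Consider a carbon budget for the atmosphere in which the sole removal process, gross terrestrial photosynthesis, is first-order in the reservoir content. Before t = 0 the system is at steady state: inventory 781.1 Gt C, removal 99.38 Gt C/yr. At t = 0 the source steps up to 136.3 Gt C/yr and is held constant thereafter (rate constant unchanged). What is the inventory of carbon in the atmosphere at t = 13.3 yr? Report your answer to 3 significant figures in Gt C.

τ = M₀/F₀ = 781.1/99.38 = 7.860 yr; rate constant k = 1/τ.
New steady state M_∞ = F₁/k = F₁·τ = 136.3 × 7.860 = 1071.3 Gt C.
M(t) = M_∞ + (M₀ − M_∞)·e^(−t/τ); t/τ = 13.3/7.860 = 1.692, so e^(−t/τ) = 0.1841.
M(t) = 1071.3 − 290.2 × 0.1841 = 1017.9 Gt C.

1020 Gt C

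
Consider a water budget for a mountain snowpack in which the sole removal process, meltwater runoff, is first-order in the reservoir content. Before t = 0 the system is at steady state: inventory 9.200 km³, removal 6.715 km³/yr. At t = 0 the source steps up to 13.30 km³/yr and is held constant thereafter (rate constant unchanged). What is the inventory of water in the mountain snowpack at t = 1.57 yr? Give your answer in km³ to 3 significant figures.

The sink rate constant is k = F₀/M₀ = 6.715/9.200 = 0.7299 yr⁻¹.
Solving dM/dt = F₁ − kM with M(0) = M₀ gives M(t) = F₁/k + (M₀ − F₁/k)·e^(−kt).
F₁/k = 13.30/0.7299 = 18.222 km³; kt = 0.7299 × 1.57 = 1.146, e^(−kt) = 0.3179.
M(1.57) = 18.222 + (9.200 − 18.222) × 0.3179 = 18.222 − 2.868 = 15.354 km³.

15.4 km³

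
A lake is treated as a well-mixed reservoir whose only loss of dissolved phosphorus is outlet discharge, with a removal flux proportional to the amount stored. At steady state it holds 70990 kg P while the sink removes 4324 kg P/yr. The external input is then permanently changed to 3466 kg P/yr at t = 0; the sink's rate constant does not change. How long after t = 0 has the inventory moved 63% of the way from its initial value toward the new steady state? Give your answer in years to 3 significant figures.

16.3 yr

τ = M₀/F₀ = 70990/4324 = 16.42 yr.
The remaining gap fraction is e^(−t/τ); 63% covered ⇒ e^(−t/τ) = 0.370.
t = −τ ln(0.370) = 16.42 × 0.9943 = 16.32 yr.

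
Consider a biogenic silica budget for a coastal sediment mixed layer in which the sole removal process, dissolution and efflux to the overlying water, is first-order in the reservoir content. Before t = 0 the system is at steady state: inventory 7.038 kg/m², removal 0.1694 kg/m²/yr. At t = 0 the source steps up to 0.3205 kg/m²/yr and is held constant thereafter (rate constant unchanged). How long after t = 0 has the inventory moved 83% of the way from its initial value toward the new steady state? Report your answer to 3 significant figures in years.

73.6 yr

τ = M₀/F₀ = 7.038/0.1694 = 41.55 yr.
The remaining gap fraction is e^(−t/τ); 83% covered ⇒ e^(−t/τ) = 0.170.
t = −τ ln(0.170) = 41.55 × 1.772 = 73.62 yr.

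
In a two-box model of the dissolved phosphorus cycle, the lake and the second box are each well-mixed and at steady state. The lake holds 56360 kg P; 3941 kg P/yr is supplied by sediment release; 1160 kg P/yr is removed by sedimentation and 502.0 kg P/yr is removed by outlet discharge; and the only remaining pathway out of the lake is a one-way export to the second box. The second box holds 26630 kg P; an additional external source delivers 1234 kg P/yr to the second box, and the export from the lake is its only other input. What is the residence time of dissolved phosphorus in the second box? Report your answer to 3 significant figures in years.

7.58 yr

Balance the lake: ΣF_in = 3941.0 kg P/yr.
Export to the second box = ΣF_in − (1160 + 502.0) = 2279.0 kg P/yr.
Total input to the second box = 2279.0 + 1234 = 3513.0 kg P/yr; at steady state this equals its total output.
τ = M / F = 26630 / 3513.0 = 7.580 yr.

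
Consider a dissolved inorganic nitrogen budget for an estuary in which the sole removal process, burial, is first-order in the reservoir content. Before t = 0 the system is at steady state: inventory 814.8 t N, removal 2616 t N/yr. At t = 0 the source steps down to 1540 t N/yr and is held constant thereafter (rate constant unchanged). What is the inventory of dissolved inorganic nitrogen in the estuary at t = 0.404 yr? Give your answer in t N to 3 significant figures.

571 t N

Residence time τ = M₀/F₀ = 0.3115 yr. The eventual steady state is M_∞ = M₀·(F₁/F₀) = 814.8 × 1540/2616 = 479.66 t N.
The anomaly ΔM(t) = M(t) − M_∞ decays as ΔM₀·e^(−t/τ) with ΔM₀ = 814.8 − 479.66 = 335.1 t N.
At t = 0.404 yr, e^(−t/τ) = e^(−1.297) = 0.2733, so ΔM = 91.60 t N and M = 479.66 + 91.60 = 571.26 t N.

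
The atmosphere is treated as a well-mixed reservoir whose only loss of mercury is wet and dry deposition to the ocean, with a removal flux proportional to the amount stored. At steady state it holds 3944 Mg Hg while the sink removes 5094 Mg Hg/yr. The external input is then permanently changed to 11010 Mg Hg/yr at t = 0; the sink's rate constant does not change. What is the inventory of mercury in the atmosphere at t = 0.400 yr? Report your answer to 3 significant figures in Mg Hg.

Residence time τ = M₀/F₀ = 0.7742 yr. The eventual steady state is M_∞ = M₀·(F₁/F₀) = 3944 × 11010/5094 = 8524.4 Mg Hg.
The anomaly ΔM(t) = M(t) − M_∞ decays as ΔM₀·e^(−t/τ) with ΔM₀ = 3944 − 8524.4 = −4580 Mg Hg.
At t = 0.400 yr, e^(−t/τ) = e^(−0.5166) = 0.5965, so ΔM = −2732 Mg Hg and M = 8524.4 − 2732 = 5792.1 Mg Hg.

5790 Mg Hg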